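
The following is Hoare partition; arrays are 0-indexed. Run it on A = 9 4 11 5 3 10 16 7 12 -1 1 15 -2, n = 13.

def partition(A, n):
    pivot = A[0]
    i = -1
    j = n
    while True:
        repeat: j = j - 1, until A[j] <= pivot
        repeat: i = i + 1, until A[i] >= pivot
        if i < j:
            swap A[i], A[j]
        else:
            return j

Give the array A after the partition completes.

pivot = A[0] = 9; i = -1, j = 13
j→12 (A[12]=-2≤9), i→0 (A[0]=9≥9); i<j, swap → -2 4 11 5 3 10 16 7 12 -1 1 15 9
j→10 (A[10]=1≤9), i→2 (A[2]=11≥9); i<j, swap → -2 4 1 5 3 10 16 7 12 -1 11 15 9
j→9 (A[9]=-1≤9), i→5 (A[5]=10≥9); i<j, swap → -2 4 1 5 3 -1 16 7 12 10 11 15 9
j→7 (A[7]=7≤9), i→6 (A[6]=16≥9); i<j, swap → -2 4 1 5 3 -1 7 16 12 10 11 15 9
j→6, i→7; i≥j, return j=6. A = -2 4 1 5 3 -1 7 16 12 10 11 15 9

-2 4 1 5 3 -1 7 16 12 10 11 15 9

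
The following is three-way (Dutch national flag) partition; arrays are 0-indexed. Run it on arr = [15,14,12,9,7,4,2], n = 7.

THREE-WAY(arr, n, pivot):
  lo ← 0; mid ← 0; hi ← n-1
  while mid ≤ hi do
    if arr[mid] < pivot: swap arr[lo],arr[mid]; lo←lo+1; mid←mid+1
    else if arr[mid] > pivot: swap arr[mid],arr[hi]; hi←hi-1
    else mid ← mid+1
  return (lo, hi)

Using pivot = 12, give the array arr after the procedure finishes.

[2,4,9,7,12,14,15]

lo=0 mid=0 hi=6
15>12: swap(0,6), hi=5 ⇒ [2,14,12,9,7,4,15]
2<12: swap(0,0), lo=1 mid=1 ⇒ [2,14,12,9,7,4,15]
14>12: swap(1,5), hi=4 ⇒ [2,4,12,9,7,14,15]
4<12: swap(1,1), lo=2 mid=2 ⇒ [2,4,12,9,7,14,15]
12=12: mid=3
9<12: swap(2,3), lo=3 mid=4 ⇒ [2,4,9,12,7,14,15]
7<12: swap(3,4), lo=4 mid=5 ⇒ [2,4,9,7,12,14,15]
done. lo=4 hi=4; arr=[2,4,9,7,12,14,15]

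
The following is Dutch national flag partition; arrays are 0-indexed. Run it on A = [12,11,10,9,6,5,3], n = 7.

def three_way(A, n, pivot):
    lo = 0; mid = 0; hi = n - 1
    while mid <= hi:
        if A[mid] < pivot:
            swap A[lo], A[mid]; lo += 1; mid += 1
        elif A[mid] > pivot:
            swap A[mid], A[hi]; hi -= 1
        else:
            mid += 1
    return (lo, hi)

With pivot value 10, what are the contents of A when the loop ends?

pivot = 10; lo=0, mid=0, hi=6
A[mid]=12>10: swap A[0],A[6]; hi=5 → [3,11,10,9,6,5,12]
A[mid]=3<10: swap A[0],A[0]; lo=1,mid=1 → [3,11,10,9,6,5,12]
A[mid]=11>10: swap A[1],A[5]; hi=4 → [3,5,10,9,6,11,12]
A[mid]=5<10: swap A[1],A[1]; lo=2,mid=2 → [3,5,10,9,6,11,12]
A[mid]=10=10: mid=3
A[mid]=9<10: swap A[2],A[3]; lo=3,mid=4 → [3,5,9,10,6,11,12]
A[mid]=6<10: swap A[3],A[4]; lo=4,mid=5 → [3,5,9,6,10,11,12]
end: lo=4, hi=4; A = [3,5,9,6,10,11,12]

[3,5,9,6,10,11,12]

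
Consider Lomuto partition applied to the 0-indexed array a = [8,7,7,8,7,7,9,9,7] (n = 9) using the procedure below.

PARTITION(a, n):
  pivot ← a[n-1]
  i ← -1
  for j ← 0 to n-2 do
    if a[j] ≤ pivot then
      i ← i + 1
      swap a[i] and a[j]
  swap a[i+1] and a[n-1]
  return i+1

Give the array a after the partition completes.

[7,7,7,7,7,8,9,9,8]

pivot=7, i=-1
j=0: 8>7, skip
j=1: 7≤7, i=0, swap(0,1) ⇒ [7,8,7,8,7,7,9,9,7]
j=2: 7≤7, i=1, swap(1,2) ⇒ [7,7,8,8,7,7,9,9,7]
j=3: 8>7, skip
j=4: 7≤7, i=2, swap(2,4) ⇒ [7,7,7,8,8,7,9,9,7]
j=5: 7≤7, i=3, swap(3,5) ⇒ [7,7,7,7,8,8,9,9,7]
j=6: 9>7, skip
j=7: 9>7, skip
swap(4,8) ⇒ [7,7,7,7,7,8,9,9,8]; return 4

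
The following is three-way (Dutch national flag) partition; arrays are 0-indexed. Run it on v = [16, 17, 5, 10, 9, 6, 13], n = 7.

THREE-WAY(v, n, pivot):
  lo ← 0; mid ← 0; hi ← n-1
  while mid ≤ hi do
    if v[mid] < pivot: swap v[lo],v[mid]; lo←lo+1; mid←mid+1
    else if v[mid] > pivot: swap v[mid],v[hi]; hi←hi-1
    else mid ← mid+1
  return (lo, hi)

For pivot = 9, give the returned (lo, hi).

pivot = 9; lo=0, mid=0, hi=6
v[mid]=16>9: swap v[0],v[6]; hi=5 → [13, 17, 5, 10, 9, 6, 16]
v[mid]=13>9: swap v[0],v[5]; hi=4 → [6, 17, 5, 10, 9, 13, 16]
v[mid]=6<9: swap v[0],v[0]; lo=1,mid=1 → [6, 17, 5, 10, 9, 13, 16]
v[mid]=17>9: swap v[1],v[4]; hi=3 → [6, 9, 5, 10, 17, 13, 16]
v[mid]=9=9: mid=2
v[mid]=5<9: swap v[1],v[2]; lo=2,mid=3 → [6, 5, 9, 10, 17, 13, 16]
v[mid]=10>9: swap v[3],v[3]; hi=2 → [6, 5, 9, 10, 17, 13, 16]
end: lo=2, hi=2; v = [6, 5, 9, 10, 17, 13, 16]

(2, 2)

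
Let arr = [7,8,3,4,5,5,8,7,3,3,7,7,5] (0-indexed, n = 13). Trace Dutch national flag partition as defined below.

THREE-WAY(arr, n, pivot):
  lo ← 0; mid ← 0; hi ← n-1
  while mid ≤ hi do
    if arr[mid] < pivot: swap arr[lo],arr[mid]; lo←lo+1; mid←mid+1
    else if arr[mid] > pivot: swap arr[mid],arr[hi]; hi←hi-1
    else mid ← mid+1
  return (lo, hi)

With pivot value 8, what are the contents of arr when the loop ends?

[7,3,4,5,5,7,3,3,7,7,5,8,8]

pivot = 8; lo=0, mid=0, hi=12
arr[mid]=7<8: swap arr[0],arr[0]; lo=1,mid=1 → [7,8,3,4,5,5,8,7,3,3,7,7,5]
arr[mid]=8=8: mid=2
arr[mid]=3<8: swap arr[1],arr[2]; lo=2,mid=3 → [7,3,8,4,5,5,8,7,3,3,7,7,5]
arr[mid]=4<8: swap arr[2],arr[3]; lo=3,mid=4 → [7,3,4,8,5,5,8,7,3,3,7,7,5]
arr[mid]=5<8: swap arr[3],arr[4]; lo=4,mid=5 → [7,3,4,5,8,5,8,7,3,3,7,7,5]
arr[mid]=5<8: swap arr[4],arr[5]; lo=5,mid=6 → [7,3,4,5,5,8,8,7,3,3,7,7,5]
arr[mid]=8=8: mid=7
arr[mid]=7<8: swap arr[5],arr[7]; lo=6,mid=8 → [7,3,4,5,5,7,8,8,3,3,7,7,5]
arr[mid]=3<8: swap arr[6],arr[8]; lo=7,mid=9 → [7,3,4,5,5,7,3,8,8,3,7,7,5]
arr[mid]=3<8: swap arr[7],arr[9]; lo=8,mid=10 → [7,3,4,5,5,7,3,3,8,8,7,7,5]
arr[mid]=7<8: swap arr[8],arr[10]; lo=9,mid=11 → [7,3,4,5,5,7,3,3,7,8,8,7,5]
arr[mid]=7<8: swap arr[9],arr[11]; lo=10,mid=12 → [7,3,4,5,5,7,3,3,7,7,8,8,5]
arr[mid]=5<8: swap arr[10],arr[12]; lo=11,mid=13 → [7,3,4,5,5,7,3,3,7,7,5,8,8]
end: lo=11, hi=12; arr = [7,3,4,5,5,7,3,3,7,7,5,8,8]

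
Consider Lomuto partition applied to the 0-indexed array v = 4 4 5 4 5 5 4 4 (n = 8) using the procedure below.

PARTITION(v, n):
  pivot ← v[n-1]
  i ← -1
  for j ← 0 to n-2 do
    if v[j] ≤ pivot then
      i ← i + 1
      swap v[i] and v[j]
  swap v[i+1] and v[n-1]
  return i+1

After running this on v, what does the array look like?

pivot=4, i=-1
j=0: 4≤4, i=0, swap(0,0) ⇒ 4 4 5 4 5 5 4 4
j=1: 4≤4, i=1, swap(1,1) ⇒ 4 4 5 4 5 5 4 4
j=2: 5>4, skip
j=3: 4≤4, i=2, swap(2,3) ⇒ 4 4 4 5 5 5 4 4
j=4: 5>4, skip
j=5: 5>4, skip
j=6: 4≤4, i=3, swap(3,6) ⇒ 4 4 4 4 5 5 5 4
swap(4,7) ⇒ 4 4 4 4 4 5 5 5; return 4

4 4 4 4 4 5 5 5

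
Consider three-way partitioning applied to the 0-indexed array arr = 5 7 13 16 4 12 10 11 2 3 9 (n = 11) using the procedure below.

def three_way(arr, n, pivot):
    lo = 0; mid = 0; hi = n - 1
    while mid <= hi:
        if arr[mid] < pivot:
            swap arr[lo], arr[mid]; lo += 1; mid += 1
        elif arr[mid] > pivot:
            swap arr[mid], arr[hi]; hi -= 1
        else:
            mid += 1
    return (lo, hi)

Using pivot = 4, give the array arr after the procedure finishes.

lo=0 mid=0 hi=10
5>4: swap(0,10), hi=9 ⇒ 9 7 13 16 4 12 10 11 2 3 5
9>4: swap(0,9), hi=8 ⇒ 3 7 13 16 4 12 10 11 2 9 5
3<4: swap(0,0), lo=1 mid=1 ⇒ 3 7 13 16 4 12 10 11 2 9 5
7>4: swap(1,8), hi=7 ⇒ 3 2 13 16 4 12 10 11 7 9 5
2<4: swap(1,1), lo=2 mid=2 ⇒ 3 2 13 16 4 12 10 11 7 9 5
13>4: swap(2,7), hi=6 ⇒ 3 2 11 16 4 12 10 13 7 9 5
11>4: swap(2,6), hi=5 ⇒ 3 2 10 16 4 12 11 13 7 9 5
10>4: swap(2,5), hi=4 ⇒ 3 2 12 16 4 10 11 13 7 9 5
12>4: swap(2,4), hi=3 ⇒ 3 2 4 16 12 10 11 13 7 9 5
4=4: mid=3
16>4: swap(3,3), hi=2 ⇒ 3 2 4 16 12 10 11 13 7 9 5
done. lo=2 hi=2; arr=3 2 4 16 12 10 11 13 7 9 5

3 2 4 16 12 10 11 13 7 9 5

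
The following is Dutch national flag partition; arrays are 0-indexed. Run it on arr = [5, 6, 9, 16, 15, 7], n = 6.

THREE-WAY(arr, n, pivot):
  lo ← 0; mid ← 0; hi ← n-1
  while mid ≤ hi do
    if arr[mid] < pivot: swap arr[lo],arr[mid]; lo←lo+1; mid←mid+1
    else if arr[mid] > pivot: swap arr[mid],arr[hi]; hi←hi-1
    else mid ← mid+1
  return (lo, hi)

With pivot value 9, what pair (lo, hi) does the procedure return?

(3, 3)

pivot = 9; lo=0, mid=0, hi=5
arr[mid]=5<9: swap arr[0],arr[0]; lo=1,mid=1 → [5, 6, 9, 16, 15, 7]
arr[mid]=6<9: swap arr[1],arr[1]; lo=2,mid=2 → [5, 6, 9, 16, 15, 7]
arr[mid]=9=9: mid=3
arr[mid]=16>9: swap arr[3],arr[5]; hi=4 → [5, 6, 9, 7, 15, 16]
arr[mid]=7<9: swap arr[2],arr[3]; lo=3,mid=4 → [5, 6, 7, 9, 15, 16]
arr[mid]=15>9: swap arr[4],arr[4]; hi=3 → [5, 6, 7, 9, 15, 16]
end: lo=3, hi=3; arr = [5, 6, 7, 9, 15, 16]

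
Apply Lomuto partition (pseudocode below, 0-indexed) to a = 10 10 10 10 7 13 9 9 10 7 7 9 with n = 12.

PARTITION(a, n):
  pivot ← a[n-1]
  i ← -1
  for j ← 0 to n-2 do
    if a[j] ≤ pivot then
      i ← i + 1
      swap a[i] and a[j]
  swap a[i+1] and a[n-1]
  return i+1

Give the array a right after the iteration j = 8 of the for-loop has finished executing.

pivot=9, i=-1
j=0: 10>9, skip
j=1: 10>9, skip
j=2: 10>9, skip
j=3: 10>9, skip
j=4: 7≤9, i=0, swap(0,4) ⇒ 7 10 10 10 10 13 9 9 10 7 7 9
j=5: 13>9, skip
j=6: 9≤9, i=1, swap(1,6) ⇒ 7 9 10 10 10 13 10 9 10 7 7 9
j=7: 9≤9, i=2, swap(2,7) ⇒ 7 9 9 10 10 13 10 10 10 7 7 9
j=8: 10>9, skip
(after j=8) a = 7 9 9 10 10 13 10 10 10 7 7 9

7 9 9 10 10 13 10 10 10 7 7 9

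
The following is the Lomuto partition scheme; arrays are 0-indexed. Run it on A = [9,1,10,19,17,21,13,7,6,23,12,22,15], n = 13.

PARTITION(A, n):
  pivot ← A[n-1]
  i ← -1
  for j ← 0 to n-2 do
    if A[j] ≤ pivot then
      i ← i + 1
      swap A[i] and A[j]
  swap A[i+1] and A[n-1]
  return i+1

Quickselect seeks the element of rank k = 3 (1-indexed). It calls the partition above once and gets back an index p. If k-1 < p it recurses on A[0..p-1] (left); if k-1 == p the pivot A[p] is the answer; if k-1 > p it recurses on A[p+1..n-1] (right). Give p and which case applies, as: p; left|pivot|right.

7; left

pivot = A[12] = 15; i = -1
j=0: A[0]=9 ≤ 15 → i=0, swap A[0],A[0] (no change) → [9,1,10,19,17,21,13,7,6,23,12,22,15]
j=1: A[1]=1 ≤ 15 → i=1, swap A[1],A[1] (no change) → [9,1,10,19,17,21,13,7,6,23,12,22,15]
j=2: A[2]=10 ≤ 15 → i=2, swap A[2],A[2] (no change) → [9,1,10,19,17,21,13,7,6,23,12,22,15]
j=3: A[3]=19 > 15 → no swap
j=4: A[4]=17 > 15 → no swap
j=5: A[5]=21 > 15 → no swap
j=6: A[6]=13 ≤ 15 → i=3, swap A[3],A[6] → [9,1,10,13,17,21,19,7,6,23,12,22,15]
j=7: A[7]=7 ≤ 15 → i=4, swap A[4],A[7] → [9,1,10,13,7,21,19,17,6,23,12,22,15]
j=8: A[8]=6 ≤ 15 → i=5, swap A[5],A[8] → [9,1,10,13,7,6,19,17,21,23,12,22,15]
j=9: A[9]=23 > 15 → no swap
j=10: A[10]=12 ≤ 15 → i=6, swap A[6],A[10] → [9,1,10,13,7,6,12,17,21,23,19,22,15]
j=11: A[11]=22 > 15 → no swap
final swap A[7],A[12] → [9,1,10,13,7,6,12,15,21,23,19,22,17]; return 7
p = 7; k-1 = 2 < 7 ⇒ left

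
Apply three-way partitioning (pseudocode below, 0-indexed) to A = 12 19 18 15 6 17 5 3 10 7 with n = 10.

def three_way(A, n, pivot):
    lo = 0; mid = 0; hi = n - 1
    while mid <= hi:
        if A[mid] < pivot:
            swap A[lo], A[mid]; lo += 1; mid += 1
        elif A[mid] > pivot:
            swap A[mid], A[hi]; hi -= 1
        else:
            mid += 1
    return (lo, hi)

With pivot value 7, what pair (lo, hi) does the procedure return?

(3, 3)

pivot = 7; lo=0, mid=0, hi=9
A[mid]=12>7: swap A[0],A[9]; hi=8 → 7 19 18 15 6 17 5 3 10 12
A[mid]=7=7: mid=1
A[mid]=19>7: swap A[1],A[8]; hi=7 → 7 10 18 15 6 17 5 3 19 12
A[mid]=10>7: swap A[1],A[7]; hi=6 → 7 3 18 15 6 17 5 10 19 12
A[mid]=3<7: swap A[0],A[1]; lo=1,mid=2 → 3 7 18 15 6 17 5 10 19 12
A[mid]=18>7: swap A[2],A[6]; hi=5 → 3 7 5 15 6 17 18 10 19 12
A[mid]=5<7: swap A[1],A[2]; lo=2,mid=3 → 3 5 7 15 6 17 18 10 19 12
A[mid]=15>7: swap A[3],A[5]; hi=4 → 3 5 7 17 6 15 18 10 19 12
A[mid]=17>7: swap A[3],A[4]; hi=3 → 3 5 7 6 17 15 18 10 19 12
A[mid]=6<7: swap A[2],A[3]; lo=3,mid=4 → 3 5 6 7 17 15 18 10 19 12
end: lo=3, hi=3; A = 3 5 6 7 17 15 18 10 19 12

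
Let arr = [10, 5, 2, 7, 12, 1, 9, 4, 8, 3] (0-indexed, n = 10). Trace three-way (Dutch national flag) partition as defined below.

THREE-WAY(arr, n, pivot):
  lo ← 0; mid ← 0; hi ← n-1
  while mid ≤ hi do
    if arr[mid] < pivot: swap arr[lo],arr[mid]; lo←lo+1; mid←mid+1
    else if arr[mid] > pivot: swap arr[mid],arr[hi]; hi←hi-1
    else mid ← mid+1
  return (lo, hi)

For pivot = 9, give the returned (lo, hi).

pivot = 9; lo=0, mid=0, hi=9
arr[mid]=10>9: swap arr[0],arr[9]; hi=8 → [3, 5, 2, 7, 12, 1, 9, 4, 8, 10]
arr[mid]=3<9: swap arr[0],arr[0]; lo=1,mid=1 → [3, 5, 2, 7, 12, 1, 9, 4, 8, 10]
arr[mid]=5<9: swap arr[1],arr[1]; lo=2,mid=2 → [3, 5, 2, 7, 12, 1, 9, 4, 8, 10]
arr[mid]=2<9: swap arr[2],arr[2]; lo=3,mid=3 → [3, 5, 2, 7, 12, 1, 9, 4, 8, 10]
arr[mid]=7<9: swap arr[3],arr[3]; lo=4,mid=4 → [3, 5, 2, 7, 12, 1, 9, 4, 8, 10]
arr[mid]=12>9: swap arr[4],arr[8]; hi=7 → [3, 5, 2, 7, 8, 1, 9, 4, 12, 10]
arr[mid]=8<9: swap arr[4],arr[4]; lo=5,mid=5 → [3, 5, 2, 7, 8, 1, 9, 4, 12, 10]
arr[mid]=1<9: swap arr[5],arr[5]; lo=6,mid=6 → [3, 5, 2, 7, 8, 1, 9, 4, 12, 10]
arr[mid]=9=9: mid=7
arr[mid]=4<9: swap arr[6],arr[7]; lo=7,mid=8 → [3, 5, 2, 7, 8, 1, 4, 9, 12, 10]
end: lo=7, hi=7; arr = [3, 5, 2, 7, 8, 1, 4, 9, 12, 10]

(7, 7)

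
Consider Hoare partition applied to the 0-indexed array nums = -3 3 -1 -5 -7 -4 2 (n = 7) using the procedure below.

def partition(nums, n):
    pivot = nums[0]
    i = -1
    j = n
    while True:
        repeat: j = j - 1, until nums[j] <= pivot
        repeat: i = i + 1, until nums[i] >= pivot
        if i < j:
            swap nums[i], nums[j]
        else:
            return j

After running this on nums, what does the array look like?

pivot = nums[0] = -3; i = -1, j = 7
j→5 (nums[5]=-4≤-3), i→0 (nums[0]=-3≥-3); i<j, swap → -4 3 -1 -5 -7 -3 2
j→4 (nums[4]=-7≤-3), i→1 (nums[1]=3≥-3); i<j, swap → -4 -7 -1 -5 3 -3 2
j→3 (nums[3]=-5≤-3), i→2 (nums[2]=-1≥-3); i<j, swap → -4 -7 -5 -1 3 -3 2
j→2, i→3; i≥j, return j=2. nums = -4 -7 -5 -1 3 -3 2

-4 -7 -5 -1 3 -3 2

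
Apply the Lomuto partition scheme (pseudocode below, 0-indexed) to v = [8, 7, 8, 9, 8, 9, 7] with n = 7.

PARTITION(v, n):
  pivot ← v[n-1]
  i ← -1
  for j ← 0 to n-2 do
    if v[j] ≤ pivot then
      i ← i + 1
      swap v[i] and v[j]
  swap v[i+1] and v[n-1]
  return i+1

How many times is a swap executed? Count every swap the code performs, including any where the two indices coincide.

2

pivot = v[6] = 7; i = -1
j=0: v[0]=8 > 7 → no swap
j=1: v[1]=7 ≤ 7 → i=0, swap v[0],v[1] → [7, 8, 8, 9, 8, 9, 7]
j=2: v[2]=8 > 7 → no swap
j=3: v[3]=9 > 7 → no swap
j=4: v[4]=8 > 7 → no swap
j=5: v[5]=9 > 7 → no swap
final swap v[1],v[6] → [7, 7, 8, 9, 8, 9, 8]; return 1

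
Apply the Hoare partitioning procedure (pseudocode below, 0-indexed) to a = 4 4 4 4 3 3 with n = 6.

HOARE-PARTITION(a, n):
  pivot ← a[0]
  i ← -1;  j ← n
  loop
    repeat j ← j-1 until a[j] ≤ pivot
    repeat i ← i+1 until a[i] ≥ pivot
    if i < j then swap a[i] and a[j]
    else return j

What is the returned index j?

pivot = a[0] = 4; i = -1, j = 6
j→5 (a[5]=3≤4), i→0 (a[0]=4≥4); i<j, swap → 3 4 4 4 3 4
j→4 (a[4]=3≤4), i→1 (a[1]=4≥4); i<j, swap → 3 3 4 4 4 4
j→3 (a[3]=4≤4), i→2 (a[2]=4≥4); i<j, swap → 3 3 4 4 4 4
j→2, i→3; i≥j, return j=2. a = 3 3 4 4 4 4

2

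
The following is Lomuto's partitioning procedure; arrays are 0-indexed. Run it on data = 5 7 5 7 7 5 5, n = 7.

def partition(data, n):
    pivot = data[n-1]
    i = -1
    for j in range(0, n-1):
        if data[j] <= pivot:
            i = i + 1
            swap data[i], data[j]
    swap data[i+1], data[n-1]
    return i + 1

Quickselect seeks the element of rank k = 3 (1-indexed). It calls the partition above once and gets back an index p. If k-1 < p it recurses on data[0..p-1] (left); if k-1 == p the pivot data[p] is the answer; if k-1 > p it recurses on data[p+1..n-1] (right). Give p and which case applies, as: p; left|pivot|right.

pivot=5, i=-1
j=0: 5≤5, i=0, swap(0,0) ⇒ 5 7 5 7 7 5 5
j=1: 7>5, skip
j=2: 5≤5, i=1, swap(1,2) ⇒ 5 5 7 7 7 5 5
j=3: 7>5, skip
j=4: 7>5, skip
j=5: 5≤5, i=2, swap(2,5) ⇒ 5 5 5 7 7 7 5
swap(3,6) ⇒ 5 5 5 5 7 7 7; return 3
p = 3; k-1 = 2 < 3 ⇒ left

3; left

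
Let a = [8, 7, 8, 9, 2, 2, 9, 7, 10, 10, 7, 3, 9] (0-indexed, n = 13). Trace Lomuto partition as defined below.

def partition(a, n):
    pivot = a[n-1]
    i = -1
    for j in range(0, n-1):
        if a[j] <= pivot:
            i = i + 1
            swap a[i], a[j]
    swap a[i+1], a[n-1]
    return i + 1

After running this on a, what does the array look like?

[8, 7, 8, 9, 2, 2, 9, 7, 7, 3, 9, 10, 10]

pivot=9, i=-1
j=0: 8≤9, i=0, swap(0,0) ⇒ [8, 7, 8, 9, 2, 2, 9, 7, 10, 10, 7, 3, 9]
j=1: 7≤9, i=1, swap(1,1) ⇒ [8, 7, 8, 9, 2, 2, 9, 7, 10, 10, 7, 3, 9]
j=2: 8≤9, i=2, swap(2,2) ⇒ [8, 7, 8, 9, 2, 2, 9, 7, 10, 10, 7, 3, 9]
j=3: 9≤9, i=3, swap(3,3) ⇒ [8, 7, 8, 9, 2, 2, 9, 7, 10, 10, 7, 3, 9]
j=4: 2≤9, i=4, swap(4,4) ⇒ [8, 7, 8, 9, 2, 2, 9, 7, 10, 10, 7, 3, 9]
j=5: 2≤9, i=5, swap(5,5) ⇒ [8, 7, 8, 9, 2, 2, 9, 7, 10, 10, 7, 3, 9]
j=6: 9≤9, i=6, swap(6,6) ⇒ [8, 7, 8, 9, 2, 2, 9, 7, 10, 10, 7, 3, 9]
j=7: 7≤9, i=7, swap(7,7) ⇒ [8, 7, 8, 9, 2, 2, 9, 7, 10, 10, 7, 3, 9]
j=8: 10>9, skip
j=9: 10>9, skip
j=10: 7≤9, i=8, swap(8,10) ⇒ [8, 7, 8, 9, 2, 2, 9, 7, 7, 10, 10, 3, 9]
j=11: 3≤9, i=9, swap(9,11) ⇒ [8, 7, 8, 9, 2, 2, 9, 7, 7, 3, 10, 10, 9]
swap(10,12) ⇒ [8, 7, 8, 9, 2, 2, 9, 7, 7, 3, 9, 10, 10]; return 10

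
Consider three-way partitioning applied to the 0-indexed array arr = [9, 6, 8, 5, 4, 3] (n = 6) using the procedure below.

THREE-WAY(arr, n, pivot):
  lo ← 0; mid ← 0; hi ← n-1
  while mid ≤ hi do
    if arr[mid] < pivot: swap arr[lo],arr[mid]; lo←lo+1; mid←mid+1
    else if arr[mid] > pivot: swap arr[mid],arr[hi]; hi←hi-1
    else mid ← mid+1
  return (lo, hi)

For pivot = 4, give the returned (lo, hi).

pivot = 4; lo=0, mid=0, hi=5
arr[mid]=9>4: swap arr[0],arr[5]; hi=4 → [3, 6, 8, 5, 4, 9]
arr[mid]=3<4: swap arr[0],arr[0]; lo=1,mid=1 → [3, 6, 8, 5, 4, 9]
arr[mid]=6>4: swap arr[1],arr[4]; hi=3 → [3, 4, 8, 5, 6, 9]
arr[mid]=4=4: mid=2
arr[mid]=8>4: swap arr[2],arr[3]; hi=2 → [3, 4, 5, 8, 6, 9]
arr[mid]=5>4: swap arr[2],arr[2]; hi=1 → [3, 4, 5, 8, 6, 9]
end: lo=1, hi=1; arr = [3, 4, 5, 8, 6, 9]

(1, 1)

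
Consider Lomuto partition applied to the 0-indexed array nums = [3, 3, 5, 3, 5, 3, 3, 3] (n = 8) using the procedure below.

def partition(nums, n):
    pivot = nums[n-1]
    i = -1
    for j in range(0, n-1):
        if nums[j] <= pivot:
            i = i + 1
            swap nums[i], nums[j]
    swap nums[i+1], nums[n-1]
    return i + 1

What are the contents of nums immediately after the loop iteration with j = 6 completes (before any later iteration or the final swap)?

[3, 3, 3, 3, 3, 5, 5, 3]

pivot = nums[7] = 3; i = -1
j=0: nums[0]=3 ≤ 3 → i=0, swap nums[0],nums[0] (no change) → [3, 3, 5, 3, 5, 3, 3, 3]
j=1: nums[1]=3 ≤ 3 → i=1, swap nums[1],nums[1] (no change) → [3, 3, 5, 3, 5, 3, 3, 3]
j=2: nums[2]=5 > 3 → no swap
j=3: nums[3]=3 ≤ 3 → i=2, swap nums[2],nums[3] → [3, 3, 3, 5, 5, 3, 3, 3]
j=4: nums[4]=5 > 3 → no swap
j=5: nums[5]=3 ≤ 3 → i=3, swap nums[3],nums[5] → [3, 3, 3, 3, 5, 5, 3, 3]
j=6: nums[6]=3 ≤ 3 → i=4, swap nums[4],nums[6] → [3, 3, 3, 3, 3, 5, 5, 3]
(after j=6) nums = [3, 3, 3, 3, 3, 5, 5, 3]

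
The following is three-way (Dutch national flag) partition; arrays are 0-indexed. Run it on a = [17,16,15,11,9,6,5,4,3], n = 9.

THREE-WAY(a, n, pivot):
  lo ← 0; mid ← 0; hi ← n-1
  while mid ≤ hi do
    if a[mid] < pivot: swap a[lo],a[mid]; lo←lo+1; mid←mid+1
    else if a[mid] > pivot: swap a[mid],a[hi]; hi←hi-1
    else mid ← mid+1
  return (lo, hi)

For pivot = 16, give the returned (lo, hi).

(7, 7)

lo=0 mid=0 hi=8
17>16: swap(0,8), hi=7 ⇒ [3,16,15,11,9,6,5,4,17]
3<16: swap(0,0), lo=1 mid=1 ⇒ [3,16,15,11,9,6,5,4,17]
16=16: mid=2
15<16: swap(1,2), lo=2 mid=3 ⇒ [3,15,16,11,9,6,5,4,17]
11<16: swap(2,3), lo=3 mid=4 ⇒ [3,15,11,16,9,6,5,4,17]
9<16: swap(3,4), lo=4 mid=5 ⇒ [3,15,11,9,16,6,5,4,17]
6<16: swap(4,5), lo=5 mid=6 ⇒ [3,15,11,9,6,16,5,4,17]
5<16: swap(5,6), lo=6 mid=7 ⇒ [3,15,11,9,6,5,16,4,17]
4<16: swap(6,7), lo=7 mid=8 ⇒ [3,15,11,9,6,5,4,16,17]
done. lo=7 hi=7; a=[3,15,11,9,6,5,4,16,17]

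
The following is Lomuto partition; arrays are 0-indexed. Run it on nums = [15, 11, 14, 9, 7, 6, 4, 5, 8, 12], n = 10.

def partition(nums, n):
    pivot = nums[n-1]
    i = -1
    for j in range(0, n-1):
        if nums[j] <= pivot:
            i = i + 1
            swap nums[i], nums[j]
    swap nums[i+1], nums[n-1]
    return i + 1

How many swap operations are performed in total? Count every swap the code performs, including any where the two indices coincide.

pivot = nums[9] = 12; i = -1
j=0: nums[0]=15 > 12 → no swap
j=1: nums[1]=11 ≤ 12 → i=0, swap nums[0],nums[1] → [11, 15, 14, 9, 7, 6, 4, 5, 8, 12]
j=2: nums[2]=14 > 12 → no swap
j=3: nums[3]=9 ≤ 12 → i=1, swap nums[1],nums[3] → [11, 9, 14, 15, 7, 6, 4, 5, 8, 12]
j=4: nums[4]=7 ≤ 12 → i=2, swap nums[2],nums[4] → [11, 9, 7, 15, 14, 6, 4, 5, 8, 12]
j=5: nums[5]=6 ≤ 12 → i=3, swap nums[3],nums[5] → [11, 9, 7, 6, 14, 15, 4, 5, 8, 12]
j=6: nums[6]=4 ≤ 12 → i=4, swap nums[4],nums[6] → [11, 9, 7, 6, 4, 15, 14, 5, 8, 12]
j=7: nums[7]=5 ≤ 12 → i=5, swap nums[5],nums[7] → [11, 9, 7, 6, 4, 5, 14, 15, 8, 12]
j=8: nums[8]=8 ≤ 12 → i=6, swap nums[6],nums[8] → [11, 9, 7, 6, 4, 5, 8, 15, 14, 12]
final swap nums[7],nums[9] → [11, 9, 7, 6, 4, 5, 8, 12, 14, 15]; return 7

8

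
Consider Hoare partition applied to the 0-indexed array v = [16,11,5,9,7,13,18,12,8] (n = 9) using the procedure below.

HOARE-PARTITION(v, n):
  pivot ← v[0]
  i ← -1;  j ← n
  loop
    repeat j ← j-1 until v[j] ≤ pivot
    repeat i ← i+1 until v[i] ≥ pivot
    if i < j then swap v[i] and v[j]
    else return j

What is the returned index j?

6

pivot = v[0] = 16; i = -1, j = 9
j→8 (v[8]=8≤16), i→0 (v[0]=16≥16); i<j, swap → [8,11,5,9,7,13,18,12,16]
j→7 (v[7]=12≤16), i→6 (v[6]=18≥16); i<j, swap → [8,11,5,9,7,13,12,18,16]
j→6, i→7; i≥j, return j=6. v = [8,11,5,9,7,13,12,18,16]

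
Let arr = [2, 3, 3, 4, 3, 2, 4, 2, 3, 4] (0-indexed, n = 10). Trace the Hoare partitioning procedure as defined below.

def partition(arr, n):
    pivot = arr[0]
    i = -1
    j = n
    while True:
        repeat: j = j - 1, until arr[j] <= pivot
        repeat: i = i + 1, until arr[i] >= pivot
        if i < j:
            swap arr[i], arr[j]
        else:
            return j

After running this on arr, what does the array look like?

pivot = arr[0] = 2; i = -1, j = 10
j→7 (arr[7]=2≤2), i→0 (arr[0]=2≥2); i<j, swap → [2, 3, 3, 4, 3, 2, 4, 2, 3, 4]
j→5 (arr[5]=2≤2), i→1 (arr[1]=3≥2); i<j, swap → [2, 2, 3, 4, 3, 3, 4, 2, 3, 4]
j→1, i→2; i≥j, return j=1. arr = [2, 2, 3, 4, 3, 3, 4, 2, 3, 4]

[2, 2, 3, 4, 3, 3, 4, 2, 3, 4]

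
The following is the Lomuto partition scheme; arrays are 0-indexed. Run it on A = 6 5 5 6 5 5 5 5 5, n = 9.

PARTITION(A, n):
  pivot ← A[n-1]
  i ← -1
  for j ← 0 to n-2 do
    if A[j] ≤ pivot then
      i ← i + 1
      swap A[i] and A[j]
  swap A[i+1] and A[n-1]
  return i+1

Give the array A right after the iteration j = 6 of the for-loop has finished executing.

pivot = A[8] = 5; i = -1
j=0: A[0]=6 > 5 → no swap
j=1: A[1]=5 ≤ 5 → i=0, swap A[0],A[1] → 5 6 5 6 5 5 5 5 5
j=2: A[2]=5 ≤ 5 → i=1, swap A[1],A[2] → 5 5 6 6 5 5 5 5 5
j=3: A[3]=6 > 5 → no swap
j=4: A[4]=5 ≤ 5 → i=2, swap A[2],A[4] → 5 5 5 6 6 5 5 5 5
j=5: A[5]=5 ≤ 5 → i=3, swap A[3],A[5] → 5 5 5 5 6 6 5 5 5
j=6: A[6]=5 ≤ 5 → i=4, swap A[4],A[6] → 5 5 5 5 5 6 6 5 5
(after j=6) A = 5 5 5 5 5 6 6 5 5

5 5 5 5 5 6 6 5 5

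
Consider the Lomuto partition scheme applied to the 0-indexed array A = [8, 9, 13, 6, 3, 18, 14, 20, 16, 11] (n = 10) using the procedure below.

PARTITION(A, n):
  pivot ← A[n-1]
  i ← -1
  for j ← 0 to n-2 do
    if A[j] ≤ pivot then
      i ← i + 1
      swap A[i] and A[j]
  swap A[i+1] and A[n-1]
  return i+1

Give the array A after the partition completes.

[8, 9, 6, 3, 11, 18, 14, 20, 16, 13]

pivot=11, i=-1
j=0: 8≤11, i=0, swap(0,0) ⇒ [8, 9, 13, 6, 3, 18, 14, 20, 16, 11]
j=1: 9≤11, i=1, swap(1,1) ⇒ [8, 9, 13, 6, 3, 18, 14, 20, 16, 11]
j=2: 13>11, skip
j=3: 6≤11, i=2, swap(2,3) ⇒ [8, 9, 6, 13, 3, 18, 14, 20, 16, 11]
j=4: 3≤11, i=3, swap(3,4) ⇒ [8, 9, 6, 3, 13, 18, 14, 20, 16, 11]
j=5: 18>11, skip
j=6: 14>11, skip
j=7: 20>11, skip
j=8: 16>11, skip
swap(4,9) ⇒ [8, 9, 6, 3, 11, 18, 14, 20, 16, 13]; return 4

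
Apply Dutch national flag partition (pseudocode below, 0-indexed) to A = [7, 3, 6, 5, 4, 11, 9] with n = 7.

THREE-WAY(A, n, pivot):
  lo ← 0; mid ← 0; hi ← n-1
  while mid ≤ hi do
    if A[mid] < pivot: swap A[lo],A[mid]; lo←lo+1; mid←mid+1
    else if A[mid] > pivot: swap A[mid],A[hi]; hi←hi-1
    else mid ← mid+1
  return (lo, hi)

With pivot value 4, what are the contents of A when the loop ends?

[3, 4, 5, 6, 11, 9, 7]

pivot = 4; lo=0, mid=0, hi=6
A[mid]=7>4: swap A[0],A[6]; hi=5 → [9, 3, 6, 5, 4, 11, 7]
A[mid]=9>4: swap A[0],A[5]; hi=4 → [11, 3, 6, 5, 4, 9, 7]
A[mid]=11>4: swap A[0],A[4]; hi=3 → [4, 3, 6, 5, 11, 9, 7]
A[mid]=4=4: mid=1
A[mid]=3<4: swap A[0],A[1]; lo=1,mid=2 → [3, 4, 6, 5, 11, 9, 7]
A[mid]=6>4: swap A[2],A[3]; hi=2 → [3, 4, 5, 6, 11, 9, 7]
A[mid]=5>4: swap A[2],A[2]; hi=1 → [3, 4, 5, 6, 11, 9, 7]
end: lo=1, hi=1; A = [3, 4, 5, 6, 11, 9, 7]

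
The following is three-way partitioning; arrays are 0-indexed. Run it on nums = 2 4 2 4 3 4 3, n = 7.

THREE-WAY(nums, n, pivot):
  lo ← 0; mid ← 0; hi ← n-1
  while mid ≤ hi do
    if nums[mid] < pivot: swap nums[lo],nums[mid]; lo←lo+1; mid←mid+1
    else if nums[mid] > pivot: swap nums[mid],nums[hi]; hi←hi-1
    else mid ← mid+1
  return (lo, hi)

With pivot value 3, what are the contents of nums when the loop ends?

pivot = 3; lo=0, mid=0, hi=6
nums[mid]=2<3: swap nums[0],nums[0]; lo=1,mid=1 → 2 4 2 4 3 4 3
nums[mid]=4>3: swap nums[1],nums[6]; hi=5 → 2 3 2 4 3 4 4
nums[mid]=3=3: mid=2
nums[mid]=2<3: swap nums[1],nums[2]; lo=2,mid=3 → 2 2 3 4 3 4 4
nums[mid]=4>3: swap nums[3],nums[5]; hi=4 → 2 2 3 4 3 4 4
nums[mid]=4>3: swap nums[3],nums[4]; hi=3 → 2 2 3 3 4 4 4
nums[mid]=3=3: mid=4
end: lo=2, hi=3; nums = 2 2 3 3 4 4 4

2 2 3 3 4 4 4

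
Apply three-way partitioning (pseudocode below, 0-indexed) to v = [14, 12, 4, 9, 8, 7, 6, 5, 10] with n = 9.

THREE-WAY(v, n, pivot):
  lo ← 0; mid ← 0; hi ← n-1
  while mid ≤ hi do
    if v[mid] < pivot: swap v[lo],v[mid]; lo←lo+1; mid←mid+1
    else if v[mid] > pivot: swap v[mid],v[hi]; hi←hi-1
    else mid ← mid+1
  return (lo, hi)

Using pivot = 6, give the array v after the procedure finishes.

[5, 4, 6, 8, 7, 9, 12, 10, 14]

lo=0 mid=0 hi=8
14>6: swap(0,8), hi=7 ⇒ [10, 12, 4, 9, 8, 7, 6, 5, 14]
10>6: swap(0,7), hi=6 ⇒ [5, 12, 4, 9, 8, 7, 6, 10, 14]
5<6: swap(0,0), lo=1 mid=1 ⇒ [5, 12, 4, 9, 8, 7, 6, 10, 14]
12>6: swap(1,6), hi=5 ⇒ [5, 6, 4, 9, 8, 7, 12, 10, 14]
6=6: mid=2
4<6: swap(1,2), lo=2 mid=3 ⇒ [5, 4, 6, 9, 8, 7, 12, 10, 14]
9>6: swap(3,5), hi=4 ⇒ [5, 4, 6, 7, 8, 9, 12, 10, 14]
7>6: swap(3,4), hi=3 ⇒ [5, 4, 6, 8, 7, 9, 12, 10, 14]
8>6: swap(3,3), hi=2 ⇒ [5, 4, 6, 8, 7, 9, 12, 10, 14]
done. lo=2 hi=2; v=[5, 4, 6, 8, 7, 9, 12, 10, 14]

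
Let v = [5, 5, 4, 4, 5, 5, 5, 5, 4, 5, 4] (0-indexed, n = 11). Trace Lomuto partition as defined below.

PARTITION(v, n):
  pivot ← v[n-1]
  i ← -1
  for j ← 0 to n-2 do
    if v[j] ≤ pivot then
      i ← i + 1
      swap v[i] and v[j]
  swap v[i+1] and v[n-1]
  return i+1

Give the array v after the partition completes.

pivot=4, i=-1
j=0: 5>4, skip
j=1: 5>4, skip
j=2: 4≤4, i=0, swap(0,2) ⇒ [4, 5, 5, 4, 5, 5, 5, 5, 4, 5, 4]
j=3: 4≤4, i=1, swap(1,3) ⇒ [4, 4, 5, 5, 5, 5, 5, 5, 4, 5, 4]
j=4: 5>4, skip
j=5: 5>4, skip
j=6: 5>4, skip
j=7: 5>4, skip
j=8: 4≤4, i=2, swap(2,8) ⇒ [4, 4, 4, 5, 5, 5, 5, 5, 5, 5, 4]
j=9: 5>4, skip
swap(3,10) ⇒ [4, 4, 4, 4, 5, 5, 5, 5, 5, 5, 5]; return 3

[4, 4, 4, 4, 5, 5, 5, 5, 5, 5, 5]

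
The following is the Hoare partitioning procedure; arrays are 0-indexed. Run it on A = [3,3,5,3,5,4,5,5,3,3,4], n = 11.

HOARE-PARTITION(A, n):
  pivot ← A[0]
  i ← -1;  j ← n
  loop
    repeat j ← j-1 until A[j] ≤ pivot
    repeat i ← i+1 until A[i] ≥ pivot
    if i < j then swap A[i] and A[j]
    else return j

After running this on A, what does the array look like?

pivot=3
j stops at 9 (3), i stops at 0 (3); swap ⇒ [3,3,5,3,5,4,5,5,3,3,4]
j stops at 8 (3), i stops at 1 (3); swap ⇒ [3,3,5,3,5,4,5,5,3,3,4]
j stops at 3 (3), i stops at 2 (5); swap ⇒ [3,3,3,5,5,4,5,5,3,3,4]
j stops at 2, i stops at 3; i≥j ⇒ return 2. A=[3,3,3,5,5,4,5,5,3,3,4]

[3,3,3,5,5,4,5,5,3,3,4]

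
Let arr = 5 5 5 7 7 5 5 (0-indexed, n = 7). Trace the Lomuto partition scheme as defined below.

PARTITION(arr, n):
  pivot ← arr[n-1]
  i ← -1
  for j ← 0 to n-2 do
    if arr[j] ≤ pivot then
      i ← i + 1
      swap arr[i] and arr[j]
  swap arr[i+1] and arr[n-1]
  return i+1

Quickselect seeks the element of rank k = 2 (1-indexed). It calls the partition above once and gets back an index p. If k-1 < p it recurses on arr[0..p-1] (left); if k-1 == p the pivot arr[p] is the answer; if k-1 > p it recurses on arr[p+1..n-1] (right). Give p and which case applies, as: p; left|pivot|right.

4; left

pivot = arr[6] = 5; i = -1
j=0: arr[0]=5 ≤ 5 → i=0, swap arr[0],arr[0] (no change) → 5 5 5 7 7 5 5
j=1: arr[1]=5 ≤ 5 → i=1, swap arr[1],arr[1] (no change) → 5 5 5 7 7 5 5
j=2: arr[2]=5 ≤ 5 → i=2, swap arr[2],arr[2] (no change) → 5 5 5 7 7 5 5
j=3: arr[3]=7 > 5 → no swap
j=4: arr[4]=7 > 5 → no swap
j=5: arr[5]=5 ≤ 5 → i=3, swap arr[3],arr[5] → 5 5 5 5 7 7 5
final swap arr[4],arr[6] → 5 5 5 5 5 7 7; return 4
p = 4; k-1 = 1 < 4 ⇒ left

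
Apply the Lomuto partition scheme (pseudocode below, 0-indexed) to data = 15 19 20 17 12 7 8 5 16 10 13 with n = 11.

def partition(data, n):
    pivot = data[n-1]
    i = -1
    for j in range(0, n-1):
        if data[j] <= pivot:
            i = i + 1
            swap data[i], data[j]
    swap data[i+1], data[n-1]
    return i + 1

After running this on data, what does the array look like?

12 7 8 5 10 13 20 17 16 15 19

pivot=13, i=-1
j=0: 15>13, skip
j=1: 19>13, skip
j=2: 20>13, skip
j=3: 17>13, skip
j=4: 12≤13, i=0, swap(0,4) ⇒ 12 19 20 17 15 7 8 5 16 10 13
j=5: 7≤13, i=1, swap(1,5) ⇒ 12 7 20 17 15 19 8 5 16 10 13
j=6: 8≤13, i=2, swap(2,6) ⇒ 12 7 8 17 15 19 20 5 16 10 13
j=7: 5≤13, i=3, swap(3,7) ⇒ 12 7 8 5 15 19 20 17 16 10 13
j=8: 16>13, skip
j=9: 10≤13, i=4, swap(4,9) ⇒ 12 7 8 5 10 19 20 17 16 15 13
swap(5,10) ⇒ 12 7 8 5 10 13 20 17 16 15 19; return 5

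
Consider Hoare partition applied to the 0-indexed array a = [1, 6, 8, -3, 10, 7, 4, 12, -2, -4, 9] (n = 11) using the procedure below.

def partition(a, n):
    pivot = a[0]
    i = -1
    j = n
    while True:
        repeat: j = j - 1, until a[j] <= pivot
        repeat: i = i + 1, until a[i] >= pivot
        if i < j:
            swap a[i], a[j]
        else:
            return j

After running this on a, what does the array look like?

[-4, -2, -3, 8, 10, 7, 4, 12, 6, 1, 9]

pivot=1
j stops at 9 (-4), i stops at 0 (1); swap ⇒ [-4, 6, 8, -3, 10, 7, 4, 12, -2, 1, 9]
j stops at 8 (-2), i stops at 1 (6); swap ⇒ [-4, -2, 8, -3, 10, 7, 4, 12, 6, 1, 9]
j stops at 3 (-3), i stops at 2 (8); swap ⇒ [-4, -2, -3, 8, 10, 7, 4, 12, 6, 1, 9]
j stops at 2, i stops at 3; i≥j ⇒ return 2. a=[-4, -2, -3, 8, 10, 7, 4, 12, 6, 1, 9]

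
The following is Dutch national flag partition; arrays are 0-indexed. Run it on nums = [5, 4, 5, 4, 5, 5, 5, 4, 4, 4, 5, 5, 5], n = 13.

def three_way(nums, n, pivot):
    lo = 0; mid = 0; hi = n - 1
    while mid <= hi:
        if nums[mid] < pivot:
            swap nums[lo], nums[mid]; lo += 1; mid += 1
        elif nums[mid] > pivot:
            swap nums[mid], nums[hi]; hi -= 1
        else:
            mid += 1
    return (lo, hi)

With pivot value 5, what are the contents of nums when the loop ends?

lo=0 mid=0 hi=12
5=5: mid=1
4<5: swap(0,1), lo=1 mid=2 ⇒ [4, 5, 5, 4, 5, 5, 5, 4, 4, 4, 5, 5, 5]
5=5: mid=3
4<5: swap(1,3), lo=2 mid=4 ⇒ [4, 4, 5, 5, 5, 5, 5, 4, 4, 4, 5, 5, 5]
5=5: mid=5
5=5: mid=6
5=5: mid=7
4<5: swap(2,7), lo=3 mid=8 ⇒ [4, 4, 4, 5, 5, 5, 5, 5, 4, 4, 5, 5, 5]
4<5: swap(3,8), lo=4 mid=9 ⇒ [4, 4, 4, 4, 5, 5, 5, 5, 5, 4, 5, 5, 5]
4<5: swap(4,9), lo=5 mid=10 ⇒ [4, 4, 4, 4, 4, 5, 5, 5, 5, 5, 5, 5, 5]
5=5: mid=11
5=5: mid=12
5=5: mid=13
done. lo=5 hi=12; nums=[4, 4, 4, 4, 4, 5, 5, 5, 5, 5, 5, 5, 5]

[4, 4, 4, 4, 4, 5, 5, 5, 5, 5, 5, 5, 5]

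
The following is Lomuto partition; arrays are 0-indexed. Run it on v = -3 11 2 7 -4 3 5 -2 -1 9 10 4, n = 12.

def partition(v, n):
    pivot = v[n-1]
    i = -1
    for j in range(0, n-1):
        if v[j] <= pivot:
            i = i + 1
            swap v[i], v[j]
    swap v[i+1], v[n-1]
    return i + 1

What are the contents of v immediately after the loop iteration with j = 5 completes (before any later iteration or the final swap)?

pivot = v[11] = 4; i = -1
j=0: v[0]=-3 ≤ 4 → i=0, swap v[0],v[0] (no change) → -3 11 2 7 -4 3 5 -2 -1 9 10 4
j=1: v[1]=11 > 4 → no swap
j=2: v[2]=2 ≤ 4 → i=1, swap v[1],v[2] → -3 2 11 7 -4 3 5 -2 -1 9 10 4
j=3: v[3]=7 > 4 → no swap
j=4: v[4]=-4 ≤ 4 → i=2, swap v[2],v[4] → -3 2 -4 7 11 3 5 -2 -1 9 10 4
j=5: v[5]=3 ≤ 4 → i=3, swap v[3],v[5] → -3 2 -4 3 11 7 5 -2 -1 9 10 4
(after j=5) v = -3 2 -4 3 11 7 5 -2 -1 9 10 4

-3 2 -4 3 11 7 5 -2 -1 9 10 4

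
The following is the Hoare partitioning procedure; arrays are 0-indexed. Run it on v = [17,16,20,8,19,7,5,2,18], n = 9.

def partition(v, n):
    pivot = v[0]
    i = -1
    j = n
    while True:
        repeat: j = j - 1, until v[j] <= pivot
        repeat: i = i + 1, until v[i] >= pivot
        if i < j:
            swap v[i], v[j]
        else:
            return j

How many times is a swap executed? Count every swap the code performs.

pivot = v[0] = 17; i = -1, j = 9
j→7 (v[7]=2≤17), i→0 (v[0]=17≥17); i<j, swap → [2,16,20,8,19,7,5,17,18]
j→6 (v[6]=5≤17), i→2 (v[2]=20≥17); i<j, swap → [2,16,5,8,19,7,20,17,18]
j→5 (v[5]=7≤17), i→4 (v[4]=19≥17); i<j, swap → [2,16,5,8,7,19,20,17,18]
j→4, i→5; i≥j, return j=4. v = [2,16,5,8,7,19,20,17,18]

3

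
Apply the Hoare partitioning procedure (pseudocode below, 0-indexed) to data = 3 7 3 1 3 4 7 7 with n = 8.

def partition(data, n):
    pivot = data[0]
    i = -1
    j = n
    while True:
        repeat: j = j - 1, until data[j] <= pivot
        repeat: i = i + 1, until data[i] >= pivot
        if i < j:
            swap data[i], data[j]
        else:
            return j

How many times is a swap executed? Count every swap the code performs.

pivot=3
j stops at 4 (3), i stops at 0 (3); swap ⇒ 3 7 3 1 3 4 7 7
j stops at 3 (1), i stops at 1 (7); swap ⇒ 3 1 3 7 3 4 7 7
j stops at 2, i stops at 2; i≥j ⇒ return 2. data=3 1 3 7 3 4 7 7

2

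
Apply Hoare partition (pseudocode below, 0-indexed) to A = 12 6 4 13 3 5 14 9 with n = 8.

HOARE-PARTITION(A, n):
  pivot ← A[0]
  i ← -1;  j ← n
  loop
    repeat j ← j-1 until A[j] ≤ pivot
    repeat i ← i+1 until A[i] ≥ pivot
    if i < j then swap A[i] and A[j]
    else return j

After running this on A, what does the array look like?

9 6 4 5 3 13 14 12

pivot = A[0] = 12; i = -1, j = 8
j→7 (A[7]=9≤12), i→0 (A[0]=12≥12); i<j, swap → 9 6 4 13 3 5 14 12
j→5 (A[5]=5≤12), i→3 (A[3]=13≥12); i<j, swap → 9 6 4 5 3 13 14 12
j→4, i→5; i≥j, return j=4. A = 9 6 4 5 3 13 14 12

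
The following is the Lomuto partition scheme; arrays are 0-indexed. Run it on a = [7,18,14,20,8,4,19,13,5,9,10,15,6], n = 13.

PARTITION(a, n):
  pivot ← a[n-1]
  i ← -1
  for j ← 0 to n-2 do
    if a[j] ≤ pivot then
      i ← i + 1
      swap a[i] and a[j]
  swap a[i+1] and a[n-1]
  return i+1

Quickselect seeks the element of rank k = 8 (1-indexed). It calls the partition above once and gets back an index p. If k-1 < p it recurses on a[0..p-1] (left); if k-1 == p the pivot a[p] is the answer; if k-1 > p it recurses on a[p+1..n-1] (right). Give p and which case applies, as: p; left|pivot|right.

2; right

pivot=6, i=-1
j=0: 7>6, skip
j=1: 18>6, skip
j=2: 14>6, skip
j=3: 20>6, skip
j=4: 8>6, skip
j=5: 4≤6, i=0, swap(0,5) ⇒ [4,18,14,20,8,7,19,13,5,9,10,15,6]
j=6: 19>6, skip
j=7: 13>6, skip
j=8: 5≤6, i=1, swap(1,8) ⇒ [4,5,14,20,8,7,19,13,18,9,10,15,6]
j=9: 9>6, skip
j=10: 10>6, skip
j=11: 15>6, skip
swap(2,12) ⇒ [4,5,6,20,8,7,19,13,18,9,10,15,14]; return 2
p = 2; k-1 = 7 > 2 ⇒ right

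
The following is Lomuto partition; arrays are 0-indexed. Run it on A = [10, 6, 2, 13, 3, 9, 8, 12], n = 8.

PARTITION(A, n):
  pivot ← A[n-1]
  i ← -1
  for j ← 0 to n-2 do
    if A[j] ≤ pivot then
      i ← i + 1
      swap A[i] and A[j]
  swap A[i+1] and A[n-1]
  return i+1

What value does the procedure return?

pivot=12, i=-1
j=0: 10≤12, i=0, swap(0,0) ⇒ [10, 6, 2, 13, 3, 9, 8, 12]
j=1: 6≤12, i=1, swap(1,1) ⇒ [10, 6, 2, 13, 3, 9, 8, 12]
j=2: 2≤12, i=2, swap(2,2) ⇒ [10, 6, 2, 13, 3, 9, 8, 12]
j=3: 13>12, skip
j=4: 3≤12, i=3, swap(3,4) ⇒ [10, 6, 2, 3, 13, 9, 8, 12]
j=5: 9≤12, i=4, swap(4,5) ⇒ [10, 6, 2, 3, 9, 13, 8, 12]
j=6: 8≤12, i=5, swap(5,6) ⇒ [10, 6, 2, 3, 9, 8, 13, 12]
swap(6,7) ⇒ [10, 6, 2, 3, 9, 8, 12, 13]; return 6

6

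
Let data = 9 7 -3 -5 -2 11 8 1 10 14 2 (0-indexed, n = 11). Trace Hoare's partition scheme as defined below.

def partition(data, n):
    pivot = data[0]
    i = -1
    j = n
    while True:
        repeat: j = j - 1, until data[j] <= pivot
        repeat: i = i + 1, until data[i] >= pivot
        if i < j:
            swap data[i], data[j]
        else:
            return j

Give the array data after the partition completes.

2 7 -3 -5 -2 1 8 11 10 14 9

pivot=9
j stops at 10 (2), i stops at 0 (9); swap ⇒ 2 7 -3 -5 -2 11 8 1 10 14 9
j stops at 7 (1), i stops at 5 (11); swap ⇒ 2 7 -3 -5 -2 1 8 11 10 14 9
j stops at 6, i stops at 7; i≥j ⇒ return 6. data=2 7 -3 -5 -2 1 8 11 10 14 9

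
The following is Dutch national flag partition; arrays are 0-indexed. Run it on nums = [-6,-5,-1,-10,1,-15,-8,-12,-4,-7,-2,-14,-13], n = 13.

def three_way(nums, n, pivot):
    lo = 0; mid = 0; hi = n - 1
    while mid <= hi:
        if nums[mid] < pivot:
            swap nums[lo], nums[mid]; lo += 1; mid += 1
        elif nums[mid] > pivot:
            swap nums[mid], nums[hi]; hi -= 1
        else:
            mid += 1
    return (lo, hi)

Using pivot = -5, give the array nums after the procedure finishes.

[-6,-13,-10,-14,-15,-8,-12,-7,-5,-2,-4,1,-1]

lo=0 mid=0 hi=12
-6<-5: swap(0,0), lo=1 mid=1 ⇒ [-6,-5,-1,-10,1,-15,-8,-12,-4,-7,-2,-14,-13]
-5=-5: mid=2
-1>-5: swap(2,12), hi=11 ⇒ [-6,-5,-13,-10,1,-15,-8,-12,-4,-7,-2,-14,-1]
-13<-5: swap(1,2), lo=2 mid=3 ⇒ [-6,-13,-5,-10,1,-15,-8,-12,-4,-7,-2,-14,-1]
-10<-5: swap(2,3), lo=3 mid=4 ⇒ [-6,-13,-10,-5,1,-15,-8,-12,-4,-7,-2,-14,-1]
1>-5: swap(4,11), hi=10 ⇒ [-6,-13,-10,-5,-14,-15,-8,-12,-4,-7,-2,1,-1]
-14<-5: swap(3,4), lo=4 mid=5 ⇒ [-6,-13,-10,-14,-5,-15,-8,-12,-4,-7,-2,1,-1]
-15<-5: swap(4,5), lo=5 mid=6 ⇒ [-6,-13,-10,-14,-15,-5,-8,-12,-4,-7,-2,1,-1]
-8<-5: swap(5,6), lo=6 mid=7 ⇒ [-6,-13,-10,-14,-15,-8,-5,-12,-4,-7,-2,1,-1]
-12<-5: swap(6,7), lo=7 mid=8 ⇒ [-6,-13,-10,-14,-15,-8,-12,-5,-4,-7,-2,1,-1]
-4>-5: swap(8,10), hi=9 ⇒ [-6,-13,-10,-14,-15,-8,-12,-5,-2,-7,-4,1,-1]
-2>-5: swap(8,9), hi=8 ⇒ [-6,-13,-10,-14,-15,-8,-12,-5,-7,-2,-4,1,-1]
-7<-5: swap(7,8), lo=8 mid=9 ⇒ [-6,-13,-10,-14,-15,-8,-12,-7,-5,-2,-4,1,-1]
done. lo=8 hi=8; nums=[-6,-13,-10,-14,-15,-8,-12,-7,-5,-2,-4,1,-1]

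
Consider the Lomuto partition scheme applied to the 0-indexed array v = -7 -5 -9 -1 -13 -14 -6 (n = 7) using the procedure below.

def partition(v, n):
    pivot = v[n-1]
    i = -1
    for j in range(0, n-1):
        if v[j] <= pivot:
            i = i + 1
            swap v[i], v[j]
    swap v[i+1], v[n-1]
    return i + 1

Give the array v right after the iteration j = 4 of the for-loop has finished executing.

-7 -9 -13 -1 -5 -14 -6

pivot=-6, i=-1
j=0: -7≤-6, i=0, swap(0,0) ⇒ -7 -5 -9 -1 -13 -14 -6
j=1: -5>-6, skip
j=2: -9≤-6, i=1, swap(1,2) ⇒ -7 -9 -5 -1 -13 -14 -6
j=3: -1>-6, skip
j=4: -13≤-6, i=2, swap(2,4) ⇒ -7 -9 -13 -1 -5 -14 -6
(after j=4) v = -7 -9 -13 -1 -5 -14 -6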